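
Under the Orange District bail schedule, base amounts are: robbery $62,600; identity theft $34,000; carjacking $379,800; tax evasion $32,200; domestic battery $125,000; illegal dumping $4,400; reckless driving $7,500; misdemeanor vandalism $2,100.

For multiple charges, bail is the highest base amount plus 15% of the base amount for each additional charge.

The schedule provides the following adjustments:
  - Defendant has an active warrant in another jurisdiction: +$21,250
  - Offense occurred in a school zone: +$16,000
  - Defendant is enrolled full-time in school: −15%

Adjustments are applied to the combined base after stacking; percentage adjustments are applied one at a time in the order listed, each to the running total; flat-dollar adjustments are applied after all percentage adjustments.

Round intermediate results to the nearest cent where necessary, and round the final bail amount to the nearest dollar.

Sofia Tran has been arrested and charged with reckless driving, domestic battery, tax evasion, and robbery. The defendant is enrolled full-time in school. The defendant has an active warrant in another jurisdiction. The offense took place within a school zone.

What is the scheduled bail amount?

Base amounts from the schedule: reckless driving $7,500; domestic battery $125,000; tax evasion $32,200; robbery $62,600.
Stacking rule: highest base plus 15% of each additional charge. Highest is domestic battery at $125,000. Additional: $7,500 × 15% = $1,125; $32,200 × 15% = $4,830; $62,600 × 15% = $9,390. Combined base = $125,000 + $15,345 = $140,345.
Defendant is enrolled full-time in school (−15%): $140,345 × 0.85 = $119,293.25.
Defendant has an active warrant in another jurisdiction (+$21,250 flat): $119,293.25 + $21,250 = $140,543.25.
Offense occurred in a school zone (+$16,000 flat): $140,543.25 + $16,000 = $156,543.25.
Rounded to the nearest dollar: $156,543.

$156,543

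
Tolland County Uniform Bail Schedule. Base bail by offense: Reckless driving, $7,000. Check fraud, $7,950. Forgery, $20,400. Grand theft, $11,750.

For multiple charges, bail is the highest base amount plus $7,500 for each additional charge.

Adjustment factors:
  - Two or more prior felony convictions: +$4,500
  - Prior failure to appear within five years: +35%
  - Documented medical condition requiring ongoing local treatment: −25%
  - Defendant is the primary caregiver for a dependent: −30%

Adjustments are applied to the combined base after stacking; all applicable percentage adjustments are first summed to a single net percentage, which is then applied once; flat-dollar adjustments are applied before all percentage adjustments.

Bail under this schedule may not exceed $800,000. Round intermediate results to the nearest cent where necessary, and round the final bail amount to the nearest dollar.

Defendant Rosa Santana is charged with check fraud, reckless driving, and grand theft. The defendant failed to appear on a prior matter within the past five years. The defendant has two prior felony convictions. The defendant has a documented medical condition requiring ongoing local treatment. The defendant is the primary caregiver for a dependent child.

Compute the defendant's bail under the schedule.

$25,000

Base amounts from the schedule: check fraud $7,950; reckless driving $7,000; grand theft $11,750.
Stacking rule: highest base plus $7,500 per additional charge. Highest is grand theft at $11,750; 2 additional charges → +$15,000. Combined base = $26,750.
Two or more prior felony convictions (+$4,500 flat): $26,750 + $4,500 = $31,250.
Net percentage adjustment: +35% −25% −30% = −20%. $31,250 × 0.8 = $25,000.
$25,000 is within the $800,000 maximum.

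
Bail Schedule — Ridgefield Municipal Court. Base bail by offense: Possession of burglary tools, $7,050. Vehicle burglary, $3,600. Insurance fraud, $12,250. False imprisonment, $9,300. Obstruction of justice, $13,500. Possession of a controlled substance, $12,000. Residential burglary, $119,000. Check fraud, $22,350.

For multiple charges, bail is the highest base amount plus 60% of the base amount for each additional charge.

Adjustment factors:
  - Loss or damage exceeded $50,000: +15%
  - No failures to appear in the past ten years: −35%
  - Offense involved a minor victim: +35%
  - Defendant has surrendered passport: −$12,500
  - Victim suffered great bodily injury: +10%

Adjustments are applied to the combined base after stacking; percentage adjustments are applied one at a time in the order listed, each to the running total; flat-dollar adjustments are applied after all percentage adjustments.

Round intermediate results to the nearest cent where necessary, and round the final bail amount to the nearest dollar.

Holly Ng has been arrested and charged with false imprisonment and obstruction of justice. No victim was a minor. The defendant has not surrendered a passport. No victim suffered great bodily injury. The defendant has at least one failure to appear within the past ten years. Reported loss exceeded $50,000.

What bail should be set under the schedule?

Base amounts from the schedule: false imprisonment $9,300; obstruction of justice $13,500.
Stacking rule: highest base plus 60% of each additional charge. Highest is obstruction of justice at $13,500. Additional: $9,300 × 60% = $5,580. Combined base = $13,500 + $5,580 = $19,080.
Loss or damage exceeded $50,000 (+15%): $19,080 × 1.15 = $21,942.

$21,942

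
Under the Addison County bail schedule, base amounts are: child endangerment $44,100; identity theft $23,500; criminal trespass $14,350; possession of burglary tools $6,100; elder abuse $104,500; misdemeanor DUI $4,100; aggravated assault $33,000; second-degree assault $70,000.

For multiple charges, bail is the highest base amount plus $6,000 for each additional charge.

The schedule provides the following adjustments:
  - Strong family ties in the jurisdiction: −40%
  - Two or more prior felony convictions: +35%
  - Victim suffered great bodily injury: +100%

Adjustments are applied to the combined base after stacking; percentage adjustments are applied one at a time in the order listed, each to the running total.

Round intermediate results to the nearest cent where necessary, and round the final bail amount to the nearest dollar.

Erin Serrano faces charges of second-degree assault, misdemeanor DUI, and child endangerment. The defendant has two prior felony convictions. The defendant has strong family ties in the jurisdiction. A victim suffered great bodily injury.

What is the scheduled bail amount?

$132,840

Base amounts from the schedule: second-degree assault $70,000; misdemeanor DUI $4,100; child endangerment $44,100.
Stacking rule: highest base plus $6,000 per additional charge. Highest is second-degree assault at $70,000; 2 additional charges → +$12,000. Combined base = $82,000.
Strong family ties in the jurisdiction (−40%): $82,000 × 0.6 = $49,200.
Two or more prior felony convictions (+35%): $49,200 × 1.35 = $66,420.
Victim suffered great bodily injury (+100%): $66,420 × 2 = $132,840.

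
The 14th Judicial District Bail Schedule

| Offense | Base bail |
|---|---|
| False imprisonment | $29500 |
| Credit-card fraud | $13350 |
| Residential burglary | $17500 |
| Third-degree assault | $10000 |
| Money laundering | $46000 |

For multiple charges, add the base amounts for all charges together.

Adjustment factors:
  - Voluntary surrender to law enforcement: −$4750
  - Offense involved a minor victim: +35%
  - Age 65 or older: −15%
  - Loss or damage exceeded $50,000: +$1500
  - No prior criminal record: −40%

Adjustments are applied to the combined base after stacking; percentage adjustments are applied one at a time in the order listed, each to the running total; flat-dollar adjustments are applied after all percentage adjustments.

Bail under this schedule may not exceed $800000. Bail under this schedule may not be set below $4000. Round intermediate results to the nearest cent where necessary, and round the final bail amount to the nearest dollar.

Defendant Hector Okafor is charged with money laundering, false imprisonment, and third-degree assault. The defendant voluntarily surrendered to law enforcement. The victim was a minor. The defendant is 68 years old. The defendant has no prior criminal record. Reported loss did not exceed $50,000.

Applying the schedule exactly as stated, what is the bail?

$54117

Base amounts from the schedule: money laundering $46000; false imprisonment $29500; third-degree assault $10000.
Stacking rule: sum of all bases. $46000 + $29500 + $10000 = $85500.
Offense involved a minor victim (+35%): $85500 × 1.35 = $115425.
Age 65 or older (−15%): $115425 × 0.85 = $98111.25.
No prior criminal record (−40%): $98111.25 × 0.6 = $58866.75.
Voluntary surrender to law enforcement (−$4750 flat): $58866.75 − $4750 = $54116.75.
$54116.75 is within the $800000 maximum.
$54116.75 is at or above the $4000 minimum.
Rounded to the nearest dollar: $54117.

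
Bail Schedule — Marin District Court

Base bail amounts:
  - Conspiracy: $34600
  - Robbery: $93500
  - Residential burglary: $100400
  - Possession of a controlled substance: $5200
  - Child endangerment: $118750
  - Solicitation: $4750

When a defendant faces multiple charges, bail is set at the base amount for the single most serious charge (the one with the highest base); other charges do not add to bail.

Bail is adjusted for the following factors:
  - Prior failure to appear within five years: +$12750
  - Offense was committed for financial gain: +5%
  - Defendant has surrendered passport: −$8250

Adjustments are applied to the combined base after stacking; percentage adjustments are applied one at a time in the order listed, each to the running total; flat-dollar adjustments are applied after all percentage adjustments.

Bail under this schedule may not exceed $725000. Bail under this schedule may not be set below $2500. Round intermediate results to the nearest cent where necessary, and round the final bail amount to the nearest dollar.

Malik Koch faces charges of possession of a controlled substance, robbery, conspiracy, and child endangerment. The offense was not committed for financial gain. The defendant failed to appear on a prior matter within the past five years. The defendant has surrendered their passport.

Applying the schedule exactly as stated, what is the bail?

Base amounts from the schedule: possession of a controlled substance $5200; robbery $93500; conspiracy $34600; child endangerment $118750.
Stacking rule: use the highest base only. Highest is child endangerment at $118750. Combined base = $118750.
Prior failure to appear within five years (+$12750 flat): $118750 + $12750 = $131500.
Defendant has surrendered passport (−$8250 flat): $131500 − $8250 = $123250.
$123250 is within the $725000 maximum.
$123250 is at or above the $2500 minimum.

$123250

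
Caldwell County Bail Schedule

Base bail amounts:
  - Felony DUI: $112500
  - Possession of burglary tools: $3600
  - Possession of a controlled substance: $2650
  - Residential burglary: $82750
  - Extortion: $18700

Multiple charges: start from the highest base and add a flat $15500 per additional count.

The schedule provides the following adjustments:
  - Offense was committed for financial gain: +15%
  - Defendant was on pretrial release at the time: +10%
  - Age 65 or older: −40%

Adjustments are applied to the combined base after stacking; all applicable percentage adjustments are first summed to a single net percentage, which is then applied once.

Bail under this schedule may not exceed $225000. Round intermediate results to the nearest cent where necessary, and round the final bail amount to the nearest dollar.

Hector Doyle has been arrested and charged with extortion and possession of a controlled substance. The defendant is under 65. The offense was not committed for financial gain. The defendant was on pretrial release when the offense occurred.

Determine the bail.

Base amounts from the schedule: extortion $18700; possession of a controlled substance $2650.
Stacking rule: highest base plus $15500 per additional charge. Highest is extortion at $18700; 1 additional charge → +$15500. Combined base = $34200.
Defendant was on pretrial release at the time (+10%): $34200 × 1.1 = $37620.
$37620 is within the $225000 maximum.

$37620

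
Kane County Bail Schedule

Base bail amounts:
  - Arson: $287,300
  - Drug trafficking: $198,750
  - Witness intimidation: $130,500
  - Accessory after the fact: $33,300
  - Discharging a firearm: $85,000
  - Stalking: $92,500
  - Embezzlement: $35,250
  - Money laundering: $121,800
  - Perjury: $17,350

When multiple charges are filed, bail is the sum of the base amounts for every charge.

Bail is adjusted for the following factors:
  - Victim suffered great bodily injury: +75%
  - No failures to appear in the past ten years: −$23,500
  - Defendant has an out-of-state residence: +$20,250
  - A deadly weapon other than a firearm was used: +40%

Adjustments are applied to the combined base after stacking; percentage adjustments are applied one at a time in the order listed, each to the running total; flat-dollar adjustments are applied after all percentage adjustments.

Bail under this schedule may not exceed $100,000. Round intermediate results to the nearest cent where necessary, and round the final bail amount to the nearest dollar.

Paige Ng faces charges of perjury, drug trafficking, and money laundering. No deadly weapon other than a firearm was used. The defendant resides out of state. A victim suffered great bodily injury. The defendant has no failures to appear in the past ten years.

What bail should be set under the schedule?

Base amounts from the schedule: perjury $17,350; drug trafficking $198,750; money laundering $121,800.
Stacking rule: sum of all bases. $17,350 + $198,750 + $121,800 = $337,900.
Victim suffered great bodily injury (+75%): $337,900 × 1.75 = $591,325.
No failures to appear in the past ten years (−$23,500 flat): $591,325 − $23,500 = $567,825.
Defendant has an out-of-state residence (+$20,250 flat): $567,825 + $20,250 = $588,075.
Result $588,075 exceeds the maximum of $100,000; bail is capped at $100,000.

$100,000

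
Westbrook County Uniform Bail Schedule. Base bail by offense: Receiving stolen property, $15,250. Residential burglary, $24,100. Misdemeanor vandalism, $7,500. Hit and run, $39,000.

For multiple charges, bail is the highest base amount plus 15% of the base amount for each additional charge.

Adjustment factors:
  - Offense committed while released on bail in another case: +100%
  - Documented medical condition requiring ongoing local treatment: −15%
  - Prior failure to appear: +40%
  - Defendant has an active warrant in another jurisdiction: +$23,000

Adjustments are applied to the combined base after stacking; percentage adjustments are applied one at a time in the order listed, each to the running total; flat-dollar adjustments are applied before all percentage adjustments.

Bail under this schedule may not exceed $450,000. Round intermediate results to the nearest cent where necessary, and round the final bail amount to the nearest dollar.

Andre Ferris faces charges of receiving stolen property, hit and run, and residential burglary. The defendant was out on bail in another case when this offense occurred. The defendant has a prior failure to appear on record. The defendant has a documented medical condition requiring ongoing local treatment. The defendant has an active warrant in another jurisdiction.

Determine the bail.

Base amounts from the schedule: receiving stolen property $15,250; hit and run $39,000; residential burglary $24,100.
Stacking rule: highest base plus 15% of each additional charge. Highest is hit and run at $39,000. Additional: $15,250 × 15% = $2,287.50; $24,100 × 15% = $3,615. Combined base = $39,000 + $5,902.50 = $44,902.50.
Defendant has an active warrant in another jurisdiction (+$23,000 flat): $44,902.50 + $23,000 = $67,902.50.
Offense committed while released on bail in another case (+100%): $67,902.50 × 2 = $135,805.
Documented medical condition requiring ongoing local treatment (−15%): $135,805 × 0.85 = $115,434.25.
Prior failure to appear (+40%): $115,434.25 × 1.4 = $161,607.95.
$161,607.95 is within the $450,000 maximum.
Rounded to the nearest dollar: $161,608.

$161,608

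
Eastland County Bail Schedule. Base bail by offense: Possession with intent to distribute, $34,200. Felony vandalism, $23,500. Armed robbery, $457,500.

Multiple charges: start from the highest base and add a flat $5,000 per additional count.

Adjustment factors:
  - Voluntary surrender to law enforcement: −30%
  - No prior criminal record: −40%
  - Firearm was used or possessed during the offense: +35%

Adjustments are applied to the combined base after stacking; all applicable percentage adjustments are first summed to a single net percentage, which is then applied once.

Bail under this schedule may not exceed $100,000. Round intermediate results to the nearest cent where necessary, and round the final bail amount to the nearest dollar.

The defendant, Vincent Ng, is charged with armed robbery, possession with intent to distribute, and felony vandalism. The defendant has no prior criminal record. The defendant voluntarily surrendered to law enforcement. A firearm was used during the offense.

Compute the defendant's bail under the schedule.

$100,000

Base amounts from the schedule: armed robbery $457,500; possession with intent to distribute $34,200; felony vandalism $23,500.
Stacking rule: highest base plus $5,000 per additional charge. Highest is armed robbery at $457,500; 2 additional charges → +$10,000. Combined base = $467,500.
Net percentage adjustment: −30% −40% +35% = −35%. $467,500 × 0.65 = $303,875.
Result $303,875 exceeds the maximum of $100,000; bail is capped at $100,000.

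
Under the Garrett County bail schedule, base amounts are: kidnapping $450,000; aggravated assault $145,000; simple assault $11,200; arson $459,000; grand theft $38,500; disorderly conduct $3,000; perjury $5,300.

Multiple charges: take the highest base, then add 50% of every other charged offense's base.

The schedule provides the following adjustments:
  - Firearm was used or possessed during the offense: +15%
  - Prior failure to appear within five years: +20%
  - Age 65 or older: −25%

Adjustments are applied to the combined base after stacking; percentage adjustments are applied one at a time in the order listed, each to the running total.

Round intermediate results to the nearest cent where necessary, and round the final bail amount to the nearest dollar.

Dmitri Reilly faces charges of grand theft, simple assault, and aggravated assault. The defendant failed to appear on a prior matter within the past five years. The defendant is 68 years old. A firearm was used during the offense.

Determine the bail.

Base amounts from the schedule: grand theft $38,500; simple assault $11,200; aggravated assault $145,000.
Stacking rule: highest base plus 50% of each additional charge. Highest is aggravated assault at $145,000. Additional: $38,500 × 50% = $19,250; $11,200 × 50% = $5,600. Combined base = $145,000 + $24,850 = $169,850.
Firearm was used or possessed during the offense (+15%): $169,850 × 1.15 = $195,327.50.
Prior failure to appear within five years (+20%): $195,327.50 × 1.2 = $234,393.
Age 65 or older (−25%): $234,393 × 0.75 = $175,794.75.
Rounded to the nearest dollar: $175,795.

$175,795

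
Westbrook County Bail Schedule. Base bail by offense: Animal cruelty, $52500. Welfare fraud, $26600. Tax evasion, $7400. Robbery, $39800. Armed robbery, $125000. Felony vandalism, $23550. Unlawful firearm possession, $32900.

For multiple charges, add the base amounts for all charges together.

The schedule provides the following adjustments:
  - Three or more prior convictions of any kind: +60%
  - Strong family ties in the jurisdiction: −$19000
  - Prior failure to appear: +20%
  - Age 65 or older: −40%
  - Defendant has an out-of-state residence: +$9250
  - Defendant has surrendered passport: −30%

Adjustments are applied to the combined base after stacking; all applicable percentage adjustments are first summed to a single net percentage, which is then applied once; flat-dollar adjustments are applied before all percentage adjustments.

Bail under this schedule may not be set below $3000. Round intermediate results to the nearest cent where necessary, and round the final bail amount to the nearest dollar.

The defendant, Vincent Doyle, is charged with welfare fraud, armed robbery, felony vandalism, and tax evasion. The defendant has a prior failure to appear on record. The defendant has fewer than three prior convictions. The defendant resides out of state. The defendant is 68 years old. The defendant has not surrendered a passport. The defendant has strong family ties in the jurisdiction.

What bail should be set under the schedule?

Base amounts from the schedule: welfare fraud $26600; armed robbery $125000; felony vandalism $23550; tax evasion $7400.
Stacking rule: sum of all bases. $26600 + $125000 + $23550 + $7400 = $182550.
Strong family ties in the jurisdiction (−$19000 flat): $182550 − $19000 = $163550.
Defendant has an out-of-state residence (+$9250 flat): $163550 + $9250 = $172800.
Net percentage adjustment: +20% −40% = −20%. $172800 × 0.8 = $138240.
$138240 is at or above the $3000 minimum.

$138240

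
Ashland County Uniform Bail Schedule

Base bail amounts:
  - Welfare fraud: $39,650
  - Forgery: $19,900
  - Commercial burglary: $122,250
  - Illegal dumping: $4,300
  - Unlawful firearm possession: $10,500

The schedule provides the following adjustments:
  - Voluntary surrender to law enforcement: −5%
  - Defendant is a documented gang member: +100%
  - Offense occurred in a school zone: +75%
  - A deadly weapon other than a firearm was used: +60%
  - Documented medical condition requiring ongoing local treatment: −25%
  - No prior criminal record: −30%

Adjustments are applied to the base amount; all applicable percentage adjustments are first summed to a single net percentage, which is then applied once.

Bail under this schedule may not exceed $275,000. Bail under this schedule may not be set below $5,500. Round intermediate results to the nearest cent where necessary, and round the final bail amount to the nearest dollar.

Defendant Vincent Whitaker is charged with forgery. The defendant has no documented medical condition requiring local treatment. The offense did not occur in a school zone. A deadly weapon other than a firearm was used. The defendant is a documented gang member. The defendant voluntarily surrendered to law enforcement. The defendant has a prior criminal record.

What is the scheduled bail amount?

$50,745

Base amounts from the schedule: forgery $19,900.
Single charge. Combined base = $19,900.
Net percentage adjustment: −5% +100% +60% = +155%. $19,900 × 2.55 = $50,745.
$50,745 is within the $275,000 maximum.
$50,745 is at or above the $5,500 minimum.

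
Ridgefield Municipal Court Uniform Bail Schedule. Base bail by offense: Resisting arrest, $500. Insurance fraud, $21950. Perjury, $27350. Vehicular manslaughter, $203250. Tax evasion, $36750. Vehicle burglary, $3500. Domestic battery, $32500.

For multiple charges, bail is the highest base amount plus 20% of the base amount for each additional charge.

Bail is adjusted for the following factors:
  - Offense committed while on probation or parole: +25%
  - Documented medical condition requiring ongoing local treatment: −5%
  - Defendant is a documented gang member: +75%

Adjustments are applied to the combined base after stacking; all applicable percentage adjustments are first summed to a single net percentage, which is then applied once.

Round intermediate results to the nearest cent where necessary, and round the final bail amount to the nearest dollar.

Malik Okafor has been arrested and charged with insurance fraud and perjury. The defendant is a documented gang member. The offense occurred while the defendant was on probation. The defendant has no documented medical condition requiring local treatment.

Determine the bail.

$63480

Base amounts from the schedule: insurance fraud $21950; perjury $27350.
Stacking rule: highest base plus 20% of each additional charge. Highest is perjury at $27350. Additional: $21950 × 20% = $4390. Combined base = $27350 + $4390 = $31740.
Net percentage adjustment: +25% +75% = +100%. $31740 × 2 = $63480.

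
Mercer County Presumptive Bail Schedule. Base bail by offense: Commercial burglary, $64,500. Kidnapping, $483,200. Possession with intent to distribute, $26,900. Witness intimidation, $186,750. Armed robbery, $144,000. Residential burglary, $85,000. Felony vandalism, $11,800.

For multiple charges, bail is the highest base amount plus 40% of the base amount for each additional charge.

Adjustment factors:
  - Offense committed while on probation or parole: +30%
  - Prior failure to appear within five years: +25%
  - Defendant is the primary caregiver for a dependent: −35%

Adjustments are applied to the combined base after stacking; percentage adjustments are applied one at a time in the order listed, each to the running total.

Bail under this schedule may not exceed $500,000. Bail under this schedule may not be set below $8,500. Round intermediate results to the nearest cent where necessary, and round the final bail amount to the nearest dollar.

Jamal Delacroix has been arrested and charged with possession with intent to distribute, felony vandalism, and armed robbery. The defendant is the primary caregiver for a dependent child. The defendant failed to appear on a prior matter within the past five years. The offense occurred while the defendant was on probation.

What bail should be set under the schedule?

$168,451

Base amounts from the schedule: possession with intent to distribute $26,900; felony vandalism $11,800; armed robbery $144,000.
Stacking rule: highest base plus 40% of each additional charge. Highest is armed robbery at $144,000. Additional: $26,900 × 40% = $10,760; $11,800 × 40% = $4,720. Combined base = $144,000 + $15,480 = $159,480.
Offense committed while on probation or parole (+30%): $159,480 × 1.3 = $207,324.
Prior failure to appear within five years (+25%): $207,324 × 1.25 = $259,155.
Defendant is the primary caregiver for a dependent (−35%): $259,155 × 0.65 = $168,450.75.
$168,450.75 is within the $500,000 maximum.
$168,450.75 is at or above the $8,500 minimum.
Rounded to the nearest dollar: $168,451.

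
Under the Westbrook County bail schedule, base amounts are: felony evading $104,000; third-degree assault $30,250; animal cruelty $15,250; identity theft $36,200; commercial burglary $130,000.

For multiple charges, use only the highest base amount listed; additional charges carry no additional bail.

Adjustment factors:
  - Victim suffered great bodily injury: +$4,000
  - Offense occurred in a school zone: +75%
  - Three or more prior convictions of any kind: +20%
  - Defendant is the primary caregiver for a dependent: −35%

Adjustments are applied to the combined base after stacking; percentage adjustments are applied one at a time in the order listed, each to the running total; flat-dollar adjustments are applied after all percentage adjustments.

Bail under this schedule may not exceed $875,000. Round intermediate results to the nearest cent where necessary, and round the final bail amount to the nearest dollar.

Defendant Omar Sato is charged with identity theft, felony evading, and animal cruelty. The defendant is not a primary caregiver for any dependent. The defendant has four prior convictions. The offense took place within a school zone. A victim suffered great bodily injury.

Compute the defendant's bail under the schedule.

Base amounts from the schedule: identity theft $36,200; felony evading $104,000; animal cruelty $15,250.
Stacking rule: use the highest base only. Highest is felony evading at $104,000. Combined base = $104,000.
Offense occurred in a school zone (+75%): $104,000 × 1.75 = $182,000.
Three or more prior convictions of any kind (+20%): $182,000 × 1.2 = $218,400.
Victim suffered great bodily injury (+$4,000 flat): $218,400 + $4,000 = $222,400.
$222,400 is within the $875,000 maximum.

$222,400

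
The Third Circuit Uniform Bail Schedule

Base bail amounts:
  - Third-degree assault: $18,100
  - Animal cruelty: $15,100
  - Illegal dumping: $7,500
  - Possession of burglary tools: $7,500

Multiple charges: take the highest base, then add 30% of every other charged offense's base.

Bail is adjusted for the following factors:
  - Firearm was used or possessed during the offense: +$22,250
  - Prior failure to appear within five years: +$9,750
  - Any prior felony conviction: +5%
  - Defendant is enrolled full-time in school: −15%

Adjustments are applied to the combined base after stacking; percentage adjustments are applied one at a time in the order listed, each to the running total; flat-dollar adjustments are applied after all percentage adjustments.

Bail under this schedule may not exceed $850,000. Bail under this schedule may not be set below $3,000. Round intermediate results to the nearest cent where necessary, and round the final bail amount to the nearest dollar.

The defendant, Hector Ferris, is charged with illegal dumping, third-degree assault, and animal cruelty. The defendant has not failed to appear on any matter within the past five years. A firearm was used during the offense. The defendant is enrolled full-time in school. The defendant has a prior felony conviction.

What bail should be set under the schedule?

Base amounts from the schedule: illegal dumping $7,500; third-degree assault $18,100; animal cruelty $15,100.
Stacking rule: highest base plus 30% of each additional charge. Highest is third-degree assault at $18,100. Additional: $7,500 × 30% = $2,250; $15,100 × 30% = $4,530. Combined base = $18,100 + $6,780 = $24,880.
Any prior felony conviction (+5%): $24,880 × 1.05 = $26,124.
Defendant is enrolled full-time in school (−15%): $26,124 × 0.85 = $22,205.40.
Firearm was used or possessed during the offense (+$22,250 flat): $22,205.40 + $22,250 = $44,455.40.
$44,455.40 is within the $850,000 maximum.
$44,455.40 is at or above the $3,000 minimum.
Rounded to the nearest dollar: $44,455.

$44,455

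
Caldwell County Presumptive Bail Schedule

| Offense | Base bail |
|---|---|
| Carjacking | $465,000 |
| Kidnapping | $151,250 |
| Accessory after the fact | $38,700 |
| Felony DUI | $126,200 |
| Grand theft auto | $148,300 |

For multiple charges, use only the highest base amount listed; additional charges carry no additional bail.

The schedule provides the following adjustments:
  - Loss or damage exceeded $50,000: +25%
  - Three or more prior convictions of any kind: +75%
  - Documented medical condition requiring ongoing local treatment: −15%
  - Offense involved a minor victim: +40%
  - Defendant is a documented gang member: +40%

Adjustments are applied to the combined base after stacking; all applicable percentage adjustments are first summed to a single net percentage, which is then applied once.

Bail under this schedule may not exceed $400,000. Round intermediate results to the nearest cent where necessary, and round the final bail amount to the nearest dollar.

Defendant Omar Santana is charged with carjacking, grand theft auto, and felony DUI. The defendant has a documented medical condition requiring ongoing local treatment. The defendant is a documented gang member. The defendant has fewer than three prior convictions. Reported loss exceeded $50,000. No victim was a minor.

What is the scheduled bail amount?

Base amounts from the schedule: carjacking $465,000; grand theft auto $148,300; felony DUI $126,200.
Stacking rule: use the highest base only. Highest is carjacking at $465,000. Combined base = $465,000.
Net percentage adjustment: +25% −15% +40% = +50%. $465,000 × 1.5 = $697,500.
Result $697,500 exceeds the maximum of $400,000; bail is capped at $400,000.

$400,000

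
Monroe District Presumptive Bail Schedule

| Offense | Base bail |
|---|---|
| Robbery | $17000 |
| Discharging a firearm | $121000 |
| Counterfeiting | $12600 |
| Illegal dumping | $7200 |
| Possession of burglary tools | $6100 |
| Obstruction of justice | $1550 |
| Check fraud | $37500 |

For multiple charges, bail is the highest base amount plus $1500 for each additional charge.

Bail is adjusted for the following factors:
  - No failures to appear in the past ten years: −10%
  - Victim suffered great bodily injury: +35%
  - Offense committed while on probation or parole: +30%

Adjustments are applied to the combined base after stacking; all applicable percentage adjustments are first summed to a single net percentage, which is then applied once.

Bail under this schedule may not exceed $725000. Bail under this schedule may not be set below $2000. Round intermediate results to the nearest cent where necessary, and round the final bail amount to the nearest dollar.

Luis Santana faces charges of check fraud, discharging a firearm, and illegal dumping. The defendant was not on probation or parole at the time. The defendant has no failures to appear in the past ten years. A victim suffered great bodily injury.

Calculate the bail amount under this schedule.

$155000

Base amounts from the schedule: check fraud $37500; discharging a firearm $121000; illegal dumping $7200.
Stacking rule: highest base plus $1500 per additional charge. Highest is discharging a firearm at $121000; 2 additional charges → +$3000. Combined base = $124000.
Net percentage adjustment: −10% +35% = +25%. $124000 × 1.25 = $155000.
$155000 is within the $725000 maximum.
$155000 is at or above the $2000 minimum.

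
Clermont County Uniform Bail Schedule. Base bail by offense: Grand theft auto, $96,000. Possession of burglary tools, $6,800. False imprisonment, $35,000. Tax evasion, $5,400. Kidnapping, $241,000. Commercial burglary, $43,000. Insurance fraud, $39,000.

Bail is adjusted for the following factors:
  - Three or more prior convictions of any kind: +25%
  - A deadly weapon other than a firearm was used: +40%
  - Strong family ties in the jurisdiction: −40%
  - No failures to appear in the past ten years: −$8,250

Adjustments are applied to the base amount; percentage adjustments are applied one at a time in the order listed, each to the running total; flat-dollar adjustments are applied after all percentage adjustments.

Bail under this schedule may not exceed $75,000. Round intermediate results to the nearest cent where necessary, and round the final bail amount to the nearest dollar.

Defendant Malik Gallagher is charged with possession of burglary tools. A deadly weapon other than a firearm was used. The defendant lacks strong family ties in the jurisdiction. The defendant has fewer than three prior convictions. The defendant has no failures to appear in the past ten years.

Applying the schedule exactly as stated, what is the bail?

$1,270

Base amounts from the schedule: possession of burglary tools $6,800.
Single charge. Combined base = $6,800.
A deadly weapon other than a firearm was used (+40%): $6,800 × 1.4 = $9,520.
No failures to appear in the past ten years (−$8,250 flat): $9,520 − $8,250 = $1,270.
$1,270 is within the $75,000 maximum.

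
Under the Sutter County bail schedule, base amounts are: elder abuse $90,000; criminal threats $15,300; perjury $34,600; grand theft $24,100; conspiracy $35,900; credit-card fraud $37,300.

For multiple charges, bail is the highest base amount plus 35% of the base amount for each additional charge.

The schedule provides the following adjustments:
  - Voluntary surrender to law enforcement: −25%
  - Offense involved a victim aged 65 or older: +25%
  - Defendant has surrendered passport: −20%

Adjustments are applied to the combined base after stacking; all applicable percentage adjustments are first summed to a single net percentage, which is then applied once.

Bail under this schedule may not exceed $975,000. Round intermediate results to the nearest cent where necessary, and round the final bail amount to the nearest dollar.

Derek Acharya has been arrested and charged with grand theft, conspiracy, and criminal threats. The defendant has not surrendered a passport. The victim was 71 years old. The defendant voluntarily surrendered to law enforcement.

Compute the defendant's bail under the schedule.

Base amounts from the schedule: grand theft $24,100; conspiracy $35,900; criminal threats $15,300.
Stacking rule: highest base plus 35% of each additional charge. Highest is conspiracy at $35,900. Additional: $24,100 × 35% = $8,435; $15,300 × 35% = $5,355. Combined base = $35,900 + $13,790 = $49,690.
Net percentage adjustment: −25% +25% = +0%. $49,690 × 1 = $49,690.
$49,690 is within the $975,000 maximum.

$49,690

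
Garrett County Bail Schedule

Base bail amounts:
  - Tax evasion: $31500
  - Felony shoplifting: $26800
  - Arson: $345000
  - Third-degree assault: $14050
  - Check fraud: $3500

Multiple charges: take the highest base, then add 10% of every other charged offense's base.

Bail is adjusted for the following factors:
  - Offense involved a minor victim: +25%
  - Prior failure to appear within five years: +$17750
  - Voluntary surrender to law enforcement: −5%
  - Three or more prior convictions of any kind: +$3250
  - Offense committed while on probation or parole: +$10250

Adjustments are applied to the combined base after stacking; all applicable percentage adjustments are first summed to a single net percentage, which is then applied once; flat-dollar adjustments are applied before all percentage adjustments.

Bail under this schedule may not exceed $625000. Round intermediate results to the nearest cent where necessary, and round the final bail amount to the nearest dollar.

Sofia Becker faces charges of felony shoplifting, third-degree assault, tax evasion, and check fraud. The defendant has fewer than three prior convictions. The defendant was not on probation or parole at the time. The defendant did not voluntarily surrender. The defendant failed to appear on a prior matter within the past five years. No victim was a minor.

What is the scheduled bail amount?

Base amounts from the schedule: felony shoplifting $26800; third-degree assault $14050; tax evasion $31500; check fraud $3500.
Stacking rule: highest base plus 10% of each additional charge. Highest is tax evasion at $31500. Additional: $26800 × 10% = $2680; $14050 × 10% = $1405; $3500 × 10% = $350. Combined base = $31500 + $4435 = $35935.
Prior failure to appear within five years (+$17750 flat): $35935 + $17750 = $53685.
$53685 is within the $625000 maximum.

$53685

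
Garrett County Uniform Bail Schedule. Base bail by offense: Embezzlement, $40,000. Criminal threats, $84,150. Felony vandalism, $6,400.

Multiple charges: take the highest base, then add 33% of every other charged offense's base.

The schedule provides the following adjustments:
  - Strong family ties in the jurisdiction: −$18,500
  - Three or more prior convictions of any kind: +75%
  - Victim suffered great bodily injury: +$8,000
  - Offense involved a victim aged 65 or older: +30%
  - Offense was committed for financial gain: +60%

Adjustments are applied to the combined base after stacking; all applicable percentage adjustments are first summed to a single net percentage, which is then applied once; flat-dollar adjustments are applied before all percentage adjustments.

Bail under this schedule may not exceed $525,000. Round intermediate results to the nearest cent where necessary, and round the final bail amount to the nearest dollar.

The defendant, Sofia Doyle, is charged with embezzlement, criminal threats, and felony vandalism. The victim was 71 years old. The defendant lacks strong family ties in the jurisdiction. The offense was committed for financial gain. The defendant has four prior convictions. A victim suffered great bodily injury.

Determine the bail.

$284,774

Base amounts from the schedule: embezzlement $40,000; criminal threats $84,150; felony vandalism $6,400.
Stacking rule: highest base plus 33% of each additional charge. Highest is criminal threats at $84,150. Additional: $40,000 × 33% = $13,200; $6,400 × 33% = $2,112. Combined base = $84,150 + $15,312 = $99,462.
Victim suffered great bodily injury (+$8,000 flat): $99,462 + $8,000 = $107,462.
Net percentage adjustment: +75% +30% +60% = +165%. $107,462 × 2.65 = $284,774.30.
$284,774.30 is within the $525,000 maximum.
Rounded to the nearest dollar: $284,774.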